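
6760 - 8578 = -1818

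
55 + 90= 145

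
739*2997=2214783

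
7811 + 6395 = 14206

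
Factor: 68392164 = 2^2*3^1 * 797^1*7151^1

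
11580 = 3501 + 8079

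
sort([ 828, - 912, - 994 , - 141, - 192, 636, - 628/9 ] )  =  [ - 994, - 912, - 192, - 141, - 628/9, 636, 828 ]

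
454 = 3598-3144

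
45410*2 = 90820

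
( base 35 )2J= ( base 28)35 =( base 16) 59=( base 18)4H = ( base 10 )89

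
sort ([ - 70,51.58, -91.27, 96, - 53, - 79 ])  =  [ - 91.27, - 79, - 70 ,-53,51.58  ,  96]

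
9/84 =3/28= 0.11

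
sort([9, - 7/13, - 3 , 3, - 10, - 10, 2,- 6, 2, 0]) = [ - 10, - 10, - 6, - 3, - 7/13, 0, 2,2, 3, 9]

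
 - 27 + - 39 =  - 66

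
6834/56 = 122  +  1/28=122.04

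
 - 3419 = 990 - 4409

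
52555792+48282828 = 100838620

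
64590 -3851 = 60739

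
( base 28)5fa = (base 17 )f0f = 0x10fe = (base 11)32a5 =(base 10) 4350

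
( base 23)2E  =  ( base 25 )2a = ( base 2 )111100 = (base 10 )60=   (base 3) 2020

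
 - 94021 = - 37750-56271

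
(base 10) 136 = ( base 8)210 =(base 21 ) 6a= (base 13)A6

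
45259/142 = 318 + 103/142 = 318.73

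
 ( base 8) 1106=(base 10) 582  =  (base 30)JC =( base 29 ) k2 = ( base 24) 106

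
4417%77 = 28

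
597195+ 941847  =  1539042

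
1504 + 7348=8852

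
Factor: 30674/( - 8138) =  -  49/13 = - 7^2*13^( - 1 ) 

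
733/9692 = 733/9692= 0.08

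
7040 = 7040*1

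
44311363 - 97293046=- 52981683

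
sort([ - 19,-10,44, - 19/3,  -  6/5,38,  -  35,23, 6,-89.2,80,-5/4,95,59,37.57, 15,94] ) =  [ - 89.2 , - 35, - 19,-10, - 19/3,  -  5/4, - 6/5,6, 15,23,37.57, 38, 44, 59,80,94,95 ]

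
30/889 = 30/889  =  0.03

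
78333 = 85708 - 7375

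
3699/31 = 3699/31 = 119.32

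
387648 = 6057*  64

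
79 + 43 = 122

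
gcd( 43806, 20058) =6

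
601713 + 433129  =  1034842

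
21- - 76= 97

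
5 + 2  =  7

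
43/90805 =43/90805= 0.00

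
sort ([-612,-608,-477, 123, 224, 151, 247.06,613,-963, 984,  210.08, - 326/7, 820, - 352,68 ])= [ - 963, - 612, - 608,-477, - 352, - 326/7, 68,123, 151, 210.08, 224,247.06,  613, 820 , 984 ]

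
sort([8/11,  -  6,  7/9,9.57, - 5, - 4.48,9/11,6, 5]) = [ - 6 , - 5, - 4.48,8/11,7/9,9/11,5,  6,  9.57] 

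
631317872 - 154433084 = 476884788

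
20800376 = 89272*233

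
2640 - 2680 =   -  40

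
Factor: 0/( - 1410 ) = 0^1  =  0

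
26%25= 1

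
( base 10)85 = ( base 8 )125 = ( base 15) 5a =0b1010101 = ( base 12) 71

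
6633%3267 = 99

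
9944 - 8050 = 1894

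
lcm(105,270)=1890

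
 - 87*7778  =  -676686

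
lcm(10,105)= 210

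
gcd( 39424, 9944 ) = 88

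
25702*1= 25702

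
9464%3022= 398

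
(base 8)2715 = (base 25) 29a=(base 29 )1M6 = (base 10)1485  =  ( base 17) 526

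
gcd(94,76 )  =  2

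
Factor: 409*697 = 285073 = 17^1*41^1 *409^1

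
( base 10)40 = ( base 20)20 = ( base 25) 1f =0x28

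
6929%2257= 158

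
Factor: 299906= 2^1*149953^1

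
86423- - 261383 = 347806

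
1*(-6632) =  - 6632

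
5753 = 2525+3228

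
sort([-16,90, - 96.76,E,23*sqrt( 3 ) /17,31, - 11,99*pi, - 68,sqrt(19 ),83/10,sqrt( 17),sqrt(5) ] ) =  [ - 96.76, - 68 , - 16, - 11,  sqrt(5),  23*sqrt( 3 )/17 , E,sqrt( 17),sqrt(19) , 83/10, 31,90,99 * pi ]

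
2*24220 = 48440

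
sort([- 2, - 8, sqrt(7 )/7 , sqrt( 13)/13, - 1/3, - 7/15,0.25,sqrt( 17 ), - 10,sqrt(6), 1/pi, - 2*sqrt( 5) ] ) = [  -  10, - 8, - 2*sqrt( 5),-2, - 7/15, - 1/3, 0.25,sqrt( 13)/13,1/pi , sqrt(7 )/7, sqrt (6 ), sqrt(17)] 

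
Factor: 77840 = 2^4*5^1 * 7^1*139^1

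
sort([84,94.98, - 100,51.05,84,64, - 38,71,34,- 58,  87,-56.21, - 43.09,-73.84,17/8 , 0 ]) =[-100, - 73.84, - 58,-56.21, - 43.09,-38, 0, 17/8, 34  ,  51.05,  64, 71,84, 84,87,94.98] 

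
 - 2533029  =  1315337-3848366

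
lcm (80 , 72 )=720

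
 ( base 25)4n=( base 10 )123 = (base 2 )1111011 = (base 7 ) 234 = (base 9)146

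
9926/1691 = 9926/1691= 5.87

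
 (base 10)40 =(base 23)1h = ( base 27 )1d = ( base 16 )28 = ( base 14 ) 2C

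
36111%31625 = 4486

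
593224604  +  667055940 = 1260280544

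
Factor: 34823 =97^1 * 359^1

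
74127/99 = 748+ 25/33 = 748.76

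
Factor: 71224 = 2^3 * 29^1 * 307^1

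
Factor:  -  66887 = -211^1 * 317^1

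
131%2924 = 131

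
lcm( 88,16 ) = 176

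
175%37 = 27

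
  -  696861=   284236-981097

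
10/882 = 5/441= 0.01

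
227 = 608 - 381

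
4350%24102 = 4350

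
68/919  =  68/919 = 0.07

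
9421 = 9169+252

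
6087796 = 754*8074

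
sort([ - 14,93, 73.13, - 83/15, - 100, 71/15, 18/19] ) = [-100, - 14, - 83/15, 18/19, 71/15,  73.13,93 ]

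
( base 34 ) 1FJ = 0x695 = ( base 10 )1685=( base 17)5e2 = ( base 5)23220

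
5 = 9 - 4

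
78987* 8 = 631896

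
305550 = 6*50925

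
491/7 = 491/7 =70.14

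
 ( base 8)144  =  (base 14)72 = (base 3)10201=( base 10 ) 100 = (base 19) 55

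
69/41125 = 69/41125 = 0.00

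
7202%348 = 242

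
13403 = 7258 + 6145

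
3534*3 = 10602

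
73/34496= 73/34496 = 0.00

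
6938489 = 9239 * 751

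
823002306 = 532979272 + 290023034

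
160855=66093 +94762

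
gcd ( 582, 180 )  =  6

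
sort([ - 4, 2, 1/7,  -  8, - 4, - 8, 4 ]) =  [ - 8 , - 8, - 4, - 4,  1/7, 2,4 ] 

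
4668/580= 1167/145=8.05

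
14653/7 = 14653/7 = 2093.29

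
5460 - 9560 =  - 4100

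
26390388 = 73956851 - 47566463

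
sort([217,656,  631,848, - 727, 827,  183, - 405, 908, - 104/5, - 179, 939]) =[ - 727, - 405,- 179, - 104/5,183,217, 631,656,827,848,  908,939] 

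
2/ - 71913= - 2/71913 = - 0.00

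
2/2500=1/1250 = 0.00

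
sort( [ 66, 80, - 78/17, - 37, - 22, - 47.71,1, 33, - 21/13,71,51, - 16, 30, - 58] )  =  [ -58,-47.71,  -  37, - 22, - 16,  -  78/17,  -  21/13,1,30,33, 51,66,71,80]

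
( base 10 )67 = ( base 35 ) 1W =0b1000011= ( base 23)2l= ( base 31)25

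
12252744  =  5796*2114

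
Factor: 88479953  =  2819^1*31387^1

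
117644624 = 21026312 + 96618312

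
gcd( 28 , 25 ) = 1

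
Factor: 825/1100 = 3/4 = 2^ (  -  2) * 3^1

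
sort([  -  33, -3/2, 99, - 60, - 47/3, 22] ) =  [ -60,-33 ,  -  47/3, - 3/2 , 22,99]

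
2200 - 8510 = -6310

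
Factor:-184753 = -184753^1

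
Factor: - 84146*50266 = - 2^2  *  41^1*613^1*42073^1 = - 4229682836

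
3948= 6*658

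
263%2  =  1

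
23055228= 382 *60354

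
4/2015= 4/2015  =  0.00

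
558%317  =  241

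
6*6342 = 38052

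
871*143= 124553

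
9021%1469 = 207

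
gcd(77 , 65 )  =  1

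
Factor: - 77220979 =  - 11^1*241^1*29129^1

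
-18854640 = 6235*( - 3024 ) 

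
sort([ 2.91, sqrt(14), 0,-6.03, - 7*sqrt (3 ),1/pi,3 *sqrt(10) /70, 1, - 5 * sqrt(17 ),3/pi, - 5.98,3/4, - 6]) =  [-5 * sqrt( 17 ), - 7*sqrt(3 ), - 6.03, - 6 , - 5.98, 0,3*sqrt( 10) /70,1/pi,3/4,3/pi,1,2.91,sqrt (14)] 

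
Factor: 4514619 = 3^1*83^1*18131^1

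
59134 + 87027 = 146161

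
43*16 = 688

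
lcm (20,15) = 60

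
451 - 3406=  - 2955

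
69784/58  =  1203 + 5/29 = 1203.17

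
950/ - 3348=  - 1+1199/1674  =  -0.28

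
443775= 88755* 5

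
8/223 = 8/223=0.04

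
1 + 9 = 10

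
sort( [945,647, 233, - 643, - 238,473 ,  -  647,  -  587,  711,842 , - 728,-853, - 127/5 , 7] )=[-853,-728,- 647, - 643, - 587,  -  238, - 127/5,  7,  233,473 , 647, 711 , 842 , 945]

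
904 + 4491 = 5395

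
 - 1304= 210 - 1514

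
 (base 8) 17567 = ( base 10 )8055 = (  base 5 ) 224210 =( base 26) bnl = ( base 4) 1331313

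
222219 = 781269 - 559050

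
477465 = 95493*5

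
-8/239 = - 8/239 =-0.03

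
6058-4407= 1651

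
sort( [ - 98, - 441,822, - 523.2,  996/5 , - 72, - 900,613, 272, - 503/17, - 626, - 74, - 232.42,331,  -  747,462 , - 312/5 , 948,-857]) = [ - 900, - 857,  -  747,  -  626, - 523.2, - 441,- 232.42,-98, - 74, - 72, - 312/5,-503/17,  996/5,272,331,462,613,822, 948]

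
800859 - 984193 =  - 183334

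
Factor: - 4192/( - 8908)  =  8/17= 2^3*17^(- 1) 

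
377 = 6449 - 6072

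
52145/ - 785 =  - 10429/157 = -66.43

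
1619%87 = 53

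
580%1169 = 580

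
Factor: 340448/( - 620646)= - 2^4*3^( - 1)*13^( - 1 ) * 73^( - 1) * 109^(-1)*10639^1 = -  170224/310323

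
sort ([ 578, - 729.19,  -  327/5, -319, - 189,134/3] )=[  -  729.19, - 319, - 189,-327/5, 134/3,578]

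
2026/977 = 2026/977 = 2.07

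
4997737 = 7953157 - 2955420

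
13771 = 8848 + 4923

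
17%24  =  17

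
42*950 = 39900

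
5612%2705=202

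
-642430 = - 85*7558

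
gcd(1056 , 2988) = 12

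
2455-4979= -2524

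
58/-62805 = - 58/62805  =  - 0.00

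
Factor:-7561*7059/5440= -53373099/5440 = -  2^( - 6)*3^1*5^(-1)*13^1*17^( - 1 )*181^1*7561^1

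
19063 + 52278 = 71341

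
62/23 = 62/23 = 2.70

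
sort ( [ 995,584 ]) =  [ 584,995 ] 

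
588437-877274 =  - 288837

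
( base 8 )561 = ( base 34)at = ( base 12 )269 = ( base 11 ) 306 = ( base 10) 369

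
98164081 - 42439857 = 55724224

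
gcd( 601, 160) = 1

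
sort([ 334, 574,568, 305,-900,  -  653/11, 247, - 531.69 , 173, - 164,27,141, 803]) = [-900, -531.69, - 164,  -  653/11, 27,141,173, 247,  305, 334, 568, 574, 803] 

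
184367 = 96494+87873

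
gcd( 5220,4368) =12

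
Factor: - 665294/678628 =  - 2^( - 1 ) * 7^1*47521^1*169657^(  -  1) = - 332647/339314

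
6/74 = 3/37 = 0.08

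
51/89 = 51/89 =0.57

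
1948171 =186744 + 1761427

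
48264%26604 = 21660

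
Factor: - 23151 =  - 3^1*7717^1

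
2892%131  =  10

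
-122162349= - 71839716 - 50322633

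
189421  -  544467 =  - 355046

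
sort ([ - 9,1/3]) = [-9, 1/3]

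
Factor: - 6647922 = -2^1 *3^2*227^1*1627^1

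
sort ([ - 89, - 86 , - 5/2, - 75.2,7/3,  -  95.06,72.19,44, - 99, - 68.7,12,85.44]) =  [ - 99, - 95.06,-89,  -  86, - 75.2, - 68.7,-5/2,7/3,  12,  44,72.19, 85.44]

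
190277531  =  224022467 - 33744936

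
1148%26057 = 1148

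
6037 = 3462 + 2575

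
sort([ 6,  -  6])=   [ - 6,  6 ] 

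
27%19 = 8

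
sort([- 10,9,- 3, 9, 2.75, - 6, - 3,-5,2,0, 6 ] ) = [ - 10, -6, - 5, -3, - 3, 0, 2, 2.75, 6, 9,9]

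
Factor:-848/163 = -2^4*53^1* 163^( - 1) 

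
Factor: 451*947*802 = 342531794=2^1*11^1*41^1*401^1*947^1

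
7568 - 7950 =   -  382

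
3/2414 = 3/2414 = 0.00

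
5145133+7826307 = 12971440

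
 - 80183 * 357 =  - 28625331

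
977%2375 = 977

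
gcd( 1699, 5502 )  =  1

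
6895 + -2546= 4349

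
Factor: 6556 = 2^2*11^1*149^1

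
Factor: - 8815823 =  - 8815823^1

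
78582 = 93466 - 14884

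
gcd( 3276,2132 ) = 52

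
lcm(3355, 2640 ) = 161040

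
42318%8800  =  7118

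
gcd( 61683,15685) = 1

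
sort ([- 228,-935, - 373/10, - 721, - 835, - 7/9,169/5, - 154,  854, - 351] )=[-935, - 835, - 721, - 351, - 228, - 154, - 373/10, - 7/9,169/5,854 ] 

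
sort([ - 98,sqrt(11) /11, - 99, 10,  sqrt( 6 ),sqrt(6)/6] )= [-99, - 98,  sqrt ( 11)/11,sqrt( 6)/6,sqrt ( 6 ), 10]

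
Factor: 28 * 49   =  2^2 * 7^3 = 1372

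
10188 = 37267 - 27079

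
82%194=82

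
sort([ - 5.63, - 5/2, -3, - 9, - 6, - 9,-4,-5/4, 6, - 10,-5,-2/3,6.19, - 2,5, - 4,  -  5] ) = [ - 10, - 9,  -  9, - 6,  -  5.63,-5, - 5,-4, - 4, - 3,  -  5/2, - 2, -5/4, - 2/3,5,6, 6.19 ]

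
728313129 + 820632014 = 1548945143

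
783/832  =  783/832 = 0.94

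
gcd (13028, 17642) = 2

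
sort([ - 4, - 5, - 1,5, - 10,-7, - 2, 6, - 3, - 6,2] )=[ -10, - 7, - 6, - 5, - 4,-3, - 2, - 1,  2,5,6 ]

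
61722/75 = 822+24/25=822.96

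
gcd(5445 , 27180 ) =45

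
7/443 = 7/443 = 0.02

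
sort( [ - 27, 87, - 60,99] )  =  [ - 60, - 27 , 87, 99 ]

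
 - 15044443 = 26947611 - 41992054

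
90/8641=90/8641 =0.01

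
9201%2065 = 941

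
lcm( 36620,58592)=292960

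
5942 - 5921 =21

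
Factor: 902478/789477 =300826/263159= 2^1*13^( - 1 ) *31^(-1) * 653^( - 1 )*150413^1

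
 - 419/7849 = -1 + 7430/7849 = - 0.05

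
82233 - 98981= - 16748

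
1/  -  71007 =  - 1/71007 =- 0.00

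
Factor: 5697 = 3^3*211^1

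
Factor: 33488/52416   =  2^( - 2)*3^( - 2 )*23^1 = 23/36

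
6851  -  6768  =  83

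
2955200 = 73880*40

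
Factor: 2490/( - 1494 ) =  - 3^( - 1)*5^1 = - 5/3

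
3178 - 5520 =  - 2342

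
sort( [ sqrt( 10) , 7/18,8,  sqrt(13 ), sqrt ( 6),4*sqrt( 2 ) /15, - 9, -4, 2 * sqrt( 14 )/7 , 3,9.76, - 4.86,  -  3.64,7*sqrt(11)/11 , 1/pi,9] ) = [ - 9, - 4.86, - 4, - 3.64,1/pi,4 *sqrt( 2)/15,7/18,  2*sqrt( 14) /7,  7*sqrt (11)/11,sqrt(6 ),3, sqrt( 10),sqrt ( 13 ), 8, 9,  9.76 ]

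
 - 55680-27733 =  -83413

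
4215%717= 630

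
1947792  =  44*44268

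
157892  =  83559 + 74333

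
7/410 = 7/410 = 0.02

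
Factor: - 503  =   - 503^1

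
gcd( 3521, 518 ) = 7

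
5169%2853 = 2316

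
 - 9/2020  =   - 1 + 2011/2020 = - 0.00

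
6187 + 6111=12298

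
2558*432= 1105056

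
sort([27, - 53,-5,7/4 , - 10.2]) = [ - 53,  -  10.2, - 5, 7/4,27] 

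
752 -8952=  - 8200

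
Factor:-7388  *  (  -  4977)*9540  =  350786525040= 2^4*3^4*5^1*7^1* 53^1*79^1*1847^1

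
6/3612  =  1/602 = 0.00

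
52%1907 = 52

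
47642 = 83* 574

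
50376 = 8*6297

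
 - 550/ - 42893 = 550/42893 =0.01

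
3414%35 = 19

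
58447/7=58447/7 =8349.57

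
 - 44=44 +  - 88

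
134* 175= 23450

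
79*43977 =3474183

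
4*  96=384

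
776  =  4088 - 3312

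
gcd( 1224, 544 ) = 136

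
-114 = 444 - 558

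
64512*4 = 258048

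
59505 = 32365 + 27140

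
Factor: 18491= 11^1*41^2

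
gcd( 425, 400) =25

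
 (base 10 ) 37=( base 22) 1F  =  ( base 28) 19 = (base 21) 1g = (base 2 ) 100101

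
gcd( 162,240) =6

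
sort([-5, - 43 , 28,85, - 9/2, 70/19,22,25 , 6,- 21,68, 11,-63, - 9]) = [ - 63, - 43,-21, - 9, - 5, - 9/2,  70/19,6,  11,22,25,  28, 68, 85 ] 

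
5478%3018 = 2460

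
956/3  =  318 + 2/3  =  318.67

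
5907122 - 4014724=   1892398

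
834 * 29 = 24186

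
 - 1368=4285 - 5653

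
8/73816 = 1/9227  =  0.00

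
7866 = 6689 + 1177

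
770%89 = 58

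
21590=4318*5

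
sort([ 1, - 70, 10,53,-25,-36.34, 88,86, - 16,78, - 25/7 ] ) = [ - 70,-36.34,-25, - 16, - 25/7 , 1,  10, 53,78, 86,88]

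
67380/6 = 11230 = 11230.00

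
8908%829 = 618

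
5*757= 3785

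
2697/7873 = 2697/7873 =0.34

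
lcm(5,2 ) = 10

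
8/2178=4/1089  =  0.00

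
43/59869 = 43/59869 = 0.00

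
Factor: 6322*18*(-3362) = -2^3*3^2* 29^1*41^2 *109^1 = - 382582152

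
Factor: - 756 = -2^2 * 3^3*7^1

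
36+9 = 45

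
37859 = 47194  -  9335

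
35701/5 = 35701/5 = 7140.20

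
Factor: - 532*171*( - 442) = 40209624= 2^3*3^2  *7^1*13^1* 17^1*19^2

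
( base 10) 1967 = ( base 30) 25h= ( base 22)419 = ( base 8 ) 3657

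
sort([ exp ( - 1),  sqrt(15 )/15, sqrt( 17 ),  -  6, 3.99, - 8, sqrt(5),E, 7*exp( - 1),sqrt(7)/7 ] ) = [ - 8, - 6, sqrt( 15)/15,  exp( - 1 ), sqrt(7 ) /7 , sqrt( 5), 7*exp( - 1), E,  3.99 , sqrt( 17)]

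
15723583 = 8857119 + 6866464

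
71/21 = 3 + 8/21 = 3.38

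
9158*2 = 18316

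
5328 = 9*592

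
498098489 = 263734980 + 234363509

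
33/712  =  33/712 =0.05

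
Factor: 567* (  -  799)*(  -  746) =2^1 * 3^4*7^1*17^1*47^1*373^1 = 337962618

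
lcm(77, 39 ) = 3003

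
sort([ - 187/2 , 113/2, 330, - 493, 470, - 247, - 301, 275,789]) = [ - 493, - 301 , - 247, - 187/2, 113/2,  275, 330, 470, 789]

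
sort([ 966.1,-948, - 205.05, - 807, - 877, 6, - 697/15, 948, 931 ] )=[ - 948,-877, - 807, - 205.05, - 697/15, 6,931, 948, 966.1 ] 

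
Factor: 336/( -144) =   -  3^( - 1)*7^1  =  - 7/3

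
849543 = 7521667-6672124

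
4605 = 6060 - 1455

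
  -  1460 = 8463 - 9923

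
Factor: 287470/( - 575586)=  - 3^( - 4 )*5^1*11^( - 1)*89^1 = -445/891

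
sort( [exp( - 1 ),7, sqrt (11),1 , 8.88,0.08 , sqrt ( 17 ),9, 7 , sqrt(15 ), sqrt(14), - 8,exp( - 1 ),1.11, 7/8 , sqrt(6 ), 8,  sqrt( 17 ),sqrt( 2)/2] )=[ - 8,0.08, exp(-1 ), exp( - 1 ),sqrt( 2 ) /2,7/8,1,1.11, sqrt(6),sqrt( 11), sqrt( 14 ),sqrt( 15),sqrt( 17) , sqrt( 17 ),7, 7 , 8, 8.88,9]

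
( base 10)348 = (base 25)dn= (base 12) 250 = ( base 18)116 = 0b101011100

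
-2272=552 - 2824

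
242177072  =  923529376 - 681352304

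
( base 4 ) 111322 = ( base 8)2572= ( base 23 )2em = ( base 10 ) 1402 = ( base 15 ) 637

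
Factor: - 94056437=-43^1 * 2187359^1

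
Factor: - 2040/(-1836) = 10/9 = 2^1 * 3^( - 2) * 5^1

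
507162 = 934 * 543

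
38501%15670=7161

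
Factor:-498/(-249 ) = 2 = 2^1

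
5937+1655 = 7592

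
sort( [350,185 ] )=[ 185, 350 ]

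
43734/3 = 14578 = 14578.00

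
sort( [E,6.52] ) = [ E,6.52]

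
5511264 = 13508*408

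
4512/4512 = 1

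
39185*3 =117555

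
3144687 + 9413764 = 12558451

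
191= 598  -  407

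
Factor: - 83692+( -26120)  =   - 2^2*3^1*9151^1 = - 109812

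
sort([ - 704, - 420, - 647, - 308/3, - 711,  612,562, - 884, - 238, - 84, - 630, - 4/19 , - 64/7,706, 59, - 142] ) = [ - 884,- 711,-704,  -  647, - 630, - 420  , - 238, - 142 , - 308/3,  -  84 , - 64/7, - 4/19,59,562,612,706 ]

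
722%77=29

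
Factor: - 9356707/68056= -2^ ( - 3)*47^(- 1)  *  181^( - 1)*9356707^1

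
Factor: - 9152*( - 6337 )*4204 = 243816125696 = 2^8*11^1*13^1*1051^1 * 6337^1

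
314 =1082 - 768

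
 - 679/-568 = 1 + 111/568 = 1.20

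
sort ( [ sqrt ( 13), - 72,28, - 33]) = [ - 72,  -  33,sqrt( 13 ), 28 ]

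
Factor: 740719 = 7^1* 105817^1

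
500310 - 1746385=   -  1246075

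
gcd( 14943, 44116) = 1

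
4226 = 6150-1924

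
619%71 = 51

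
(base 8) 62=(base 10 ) 50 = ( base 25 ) 20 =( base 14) 38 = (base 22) 26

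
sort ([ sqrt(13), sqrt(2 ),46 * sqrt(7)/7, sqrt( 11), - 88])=[ - 88,sqrt( 2), sqrt(11), sqrt(13),46*sqrt( 7)/7]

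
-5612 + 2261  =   - 3351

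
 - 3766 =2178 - 5944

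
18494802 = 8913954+9580848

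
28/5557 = 28/5557 =0.01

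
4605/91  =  50 + 55/91 = 50.60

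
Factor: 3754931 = 199^1*18869^1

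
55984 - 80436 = -24452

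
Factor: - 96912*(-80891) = 2^4*3^2*23^1 * 673^1 * 3517^1 = 7839308592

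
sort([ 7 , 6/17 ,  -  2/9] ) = [ - 2/9, 6/17,7]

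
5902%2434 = 1034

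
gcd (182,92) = 2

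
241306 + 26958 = 268264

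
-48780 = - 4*12195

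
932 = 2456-1524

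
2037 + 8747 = 10784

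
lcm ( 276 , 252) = 5796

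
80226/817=98 + 160/817 = 98.20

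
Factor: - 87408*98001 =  - 2^4*3^4*607^1*10889^1 = -8566071408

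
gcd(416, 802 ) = 2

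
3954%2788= 1166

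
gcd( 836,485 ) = 1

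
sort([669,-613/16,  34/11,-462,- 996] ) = [  -  996,  -  462, - 613/16, 34/11,669]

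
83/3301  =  83/3301 = 0.03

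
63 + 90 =153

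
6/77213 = 6/77213= 0.00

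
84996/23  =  84996/23 = 3695.48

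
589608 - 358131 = 231477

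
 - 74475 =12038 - 86513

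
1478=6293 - 4815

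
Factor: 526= 2^1*263^1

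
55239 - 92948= - 37709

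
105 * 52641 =5527305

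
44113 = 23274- - 20839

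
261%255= 6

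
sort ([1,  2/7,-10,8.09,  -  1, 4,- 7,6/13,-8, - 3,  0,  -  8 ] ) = [ - 10, - 8,-8,  -  7, - 3, - 1, 0,  2/7,  6/13,1, 4, 8.09 ] 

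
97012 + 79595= 176607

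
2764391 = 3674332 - 909941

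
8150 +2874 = 11024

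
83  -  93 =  - 10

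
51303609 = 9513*5393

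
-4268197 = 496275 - 4764472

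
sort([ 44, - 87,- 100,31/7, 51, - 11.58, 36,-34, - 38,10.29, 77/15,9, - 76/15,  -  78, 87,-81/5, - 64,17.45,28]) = [ - 100,-87, - 78, - 64, - 38, - 34, - 81/5,  -  11.58 , - 76/15, 31/7, 77/15,9, 10.29, 17.45, 28,36, 44,51,  87 ] 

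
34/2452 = 17/1226 = 0.01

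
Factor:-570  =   - 2^1 * 3^1*5^1*19^1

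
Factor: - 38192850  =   - 2^1*3^3*5^2*19^1*1489^1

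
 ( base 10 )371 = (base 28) d7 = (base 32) bj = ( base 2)101110011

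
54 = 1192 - 1138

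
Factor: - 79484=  - 2^2*31^1*641^1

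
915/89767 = 915/89767=   0.01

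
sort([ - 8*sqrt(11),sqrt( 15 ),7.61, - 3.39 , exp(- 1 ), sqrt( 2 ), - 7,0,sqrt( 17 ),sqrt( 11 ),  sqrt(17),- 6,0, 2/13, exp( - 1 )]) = [ - 8*sqrt( 11 ), - 7,-6, - 3.39,0 , 0,2/13,exp ( - 1),exp( - 1 ),  sqrt( 2), sqrt(11 ) , sqrt( 15),sqrt ( 17), sqrt(17)  ,  7.61]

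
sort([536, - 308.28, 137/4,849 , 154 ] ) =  [-308.28,137/4,154, 536 , 849] 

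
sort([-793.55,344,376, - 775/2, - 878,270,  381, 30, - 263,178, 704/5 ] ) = [ - 878,-793.55, - 775/2,  -  263, 30,  704/5,178, 270, 344, 376,381]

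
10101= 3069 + 7032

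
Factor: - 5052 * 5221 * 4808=-126818173536 = - 2^5 *3^1 * 23^1*227^1*421^1*601^1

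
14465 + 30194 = 44659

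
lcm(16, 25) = 400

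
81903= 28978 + 52925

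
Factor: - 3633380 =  - 2^2* 5^1*181669^1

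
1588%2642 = 1588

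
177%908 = 177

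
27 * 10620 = 286740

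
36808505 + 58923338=95731843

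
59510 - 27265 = 32245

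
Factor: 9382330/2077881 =2^1*3^( - 1 )*5^1*13^( -1)*53279^( - 1)*938233^1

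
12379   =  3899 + 8480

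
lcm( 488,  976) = 976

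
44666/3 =14888+ 2/3 = 14888.67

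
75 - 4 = 71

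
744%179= 28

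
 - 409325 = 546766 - 956091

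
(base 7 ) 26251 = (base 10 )6994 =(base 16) 1b52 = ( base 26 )A90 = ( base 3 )100121001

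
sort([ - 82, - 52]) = [  -  82 , - 52]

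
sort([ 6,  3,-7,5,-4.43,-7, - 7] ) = [ - 7,-7, - 7, -4.43 , 3, 5,  6]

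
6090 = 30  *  203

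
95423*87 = 8301801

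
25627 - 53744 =-28117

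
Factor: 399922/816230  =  199961/408115 = 5^(  -  1)*31^(  -  1)*2633^( - 1)*199961^1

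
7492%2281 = 649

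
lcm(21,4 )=84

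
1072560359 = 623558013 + 449002346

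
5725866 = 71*80646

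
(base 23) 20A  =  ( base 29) 17O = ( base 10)1068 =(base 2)10000101100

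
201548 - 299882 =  - 98334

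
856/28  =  30 + 4/7 = 30.57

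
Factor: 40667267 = 47^1*865261^1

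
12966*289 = 3747174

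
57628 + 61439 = 119067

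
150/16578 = 25/2763 = 0.01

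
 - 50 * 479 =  - 23950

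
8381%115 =101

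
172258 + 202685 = 374943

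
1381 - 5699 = - 4318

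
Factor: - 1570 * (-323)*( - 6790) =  -3443276900 = - 2^2*5^2 * 7^1 * 17^1 * 19^1*97^1*157^1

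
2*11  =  22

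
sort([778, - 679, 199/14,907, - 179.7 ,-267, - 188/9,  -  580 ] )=[- 679 ,- 580, - 267, - 179.7, - 188/9,199/14, 778, 907]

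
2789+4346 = 7135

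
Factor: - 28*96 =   -  2^7*3^1*7^1 = - 2688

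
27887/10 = 27887/10 = 2788.70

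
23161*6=138966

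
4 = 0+4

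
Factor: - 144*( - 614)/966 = 14736/161 = 2^4*3^1*7^( - 1)*23^( - 1) * 307^1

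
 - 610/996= - 305/498= -0.61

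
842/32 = 26 + 5/16 = 26.31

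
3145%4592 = 3145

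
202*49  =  9898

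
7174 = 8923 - 1749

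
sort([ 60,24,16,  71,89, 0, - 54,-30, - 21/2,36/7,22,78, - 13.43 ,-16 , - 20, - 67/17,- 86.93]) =[ - 86.93,-54, - 30, - 20, - 16,-13.43 , - 21/2 , - 67/17,0,36/7, 16,22,24 , 60, 71, 78, 89]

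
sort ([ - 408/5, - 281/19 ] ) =[- 408/5, - 281/19 ]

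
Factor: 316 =2^2*79^1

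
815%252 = 59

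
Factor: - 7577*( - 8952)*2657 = 180222460728 = 2^3 * 3^1*373^1 * 2657^1*7577^1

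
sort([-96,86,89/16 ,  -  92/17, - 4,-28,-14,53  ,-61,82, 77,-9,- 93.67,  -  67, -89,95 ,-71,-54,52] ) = [- 96, - 93.67, - 89,-71,-67, - 61,- 54,-28, - 14, - 9, - 92/17,-4,89/16, 52, 53,77, 82, 86,95]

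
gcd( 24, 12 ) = 12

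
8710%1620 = 610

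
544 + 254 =798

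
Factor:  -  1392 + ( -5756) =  - 2^2*1787^1 = - 7148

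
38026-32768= 5258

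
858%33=0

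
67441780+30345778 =97787558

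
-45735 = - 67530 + 21795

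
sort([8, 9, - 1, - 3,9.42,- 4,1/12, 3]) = [ - 4, - 3, - 1, 1/12,3, 8, 9,9.42]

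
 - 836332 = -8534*98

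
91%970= 91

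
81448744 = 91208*893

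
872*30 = 26160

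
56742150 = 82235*690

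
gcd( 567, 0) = 567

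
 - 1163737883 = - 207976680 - 955761203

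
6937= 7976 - 1039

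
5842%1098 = 352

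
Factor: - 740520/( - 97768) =765/101 = 3^2*5^1 * 17^1*101^( - 1 )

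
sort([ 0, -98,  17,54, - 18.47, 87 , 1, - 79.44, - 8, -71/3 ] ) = [ - 98 ,- 79.44, - 71/3,-18.47, - 8 , 0,1, 17,54,87] 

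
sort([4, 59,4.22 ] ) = [4, 4.22, 59]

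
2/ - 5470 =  - 1 + 2734/2735= - 0.00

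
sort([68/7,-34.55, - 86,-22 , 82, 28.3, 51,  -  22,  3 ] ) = [ - 86, - 34.55,-22,- 22, 3, 68/7,28.3, 51, 82]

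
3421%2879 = 542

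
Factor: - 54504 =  - 2^3*3^2*757^1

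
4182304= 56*74684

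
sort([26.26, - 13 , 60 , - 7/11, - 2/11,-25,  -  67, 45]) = [ - 67, - 25 , - 13 , - 7/11, - 2/11,26.26,45, 60] 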